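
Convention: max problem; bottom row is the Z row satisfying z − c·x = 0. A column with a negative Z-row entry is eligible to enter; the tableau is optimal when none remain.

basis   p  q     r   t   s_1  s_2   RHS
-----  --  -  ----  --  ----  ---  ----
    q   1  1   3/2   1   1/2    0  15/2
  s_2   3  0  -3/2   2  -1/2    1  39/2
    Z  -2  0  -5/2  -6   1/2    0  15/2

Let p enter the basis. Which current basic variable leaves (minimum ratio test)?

Column p entries and ratios — q: (15/2)/1 = 15/2; s_2: (39/2)/3 = 13/2.
Smallest ratio is 13/2 in the row of s_2, so s_2 leaves.

s_2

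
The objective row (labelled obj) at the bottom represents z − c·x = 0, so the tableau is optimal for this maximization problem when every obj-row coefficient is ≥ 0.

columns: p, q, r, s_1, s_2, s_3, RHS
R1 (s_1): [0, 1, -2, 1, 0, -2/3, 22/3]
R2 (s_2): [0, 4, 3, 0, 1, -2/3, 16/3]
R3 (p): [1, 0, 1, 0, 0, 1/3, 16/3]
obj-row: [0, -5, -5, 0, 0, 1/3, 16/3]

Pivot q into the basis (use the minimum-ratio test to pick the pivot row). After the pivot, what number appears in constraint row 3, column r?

1

Ratio test on column q — row 1: (22/3)/1 = 22/3; row 2: (16/3)/4 = 4/3; row 3: entry 0 ≤ 0. Minimum is 4/3 at row 2 (s_2 leaves); pivot element 4.
Divide row 2 by 4; eliminate column q from the other rows.
Row 3 update in column r: 1 − 0·(3/4) = 1.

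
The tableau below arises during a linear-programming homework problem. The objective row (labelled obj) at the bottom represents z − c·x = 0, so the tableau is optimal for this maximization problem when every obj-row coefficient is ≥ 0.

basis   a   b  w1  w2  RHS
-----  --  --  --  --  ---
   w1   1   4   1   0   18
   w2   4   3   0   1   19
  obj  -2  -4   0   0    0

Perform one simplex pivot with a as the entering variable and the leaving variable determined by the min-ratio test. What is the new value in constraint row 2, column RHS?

Ratio test on column a — row 1: 18/1 = 18; row 2: 19/4 = 19/4. Minimum is 19/4 at row 2 (w2 leaves); pivot element 4.
Divide row 2 by 4; eliminate column a from the other rows.
In the new row 2, the RHS entry is the old entry divided by the pivot: 19/4 = 19/4.

19/4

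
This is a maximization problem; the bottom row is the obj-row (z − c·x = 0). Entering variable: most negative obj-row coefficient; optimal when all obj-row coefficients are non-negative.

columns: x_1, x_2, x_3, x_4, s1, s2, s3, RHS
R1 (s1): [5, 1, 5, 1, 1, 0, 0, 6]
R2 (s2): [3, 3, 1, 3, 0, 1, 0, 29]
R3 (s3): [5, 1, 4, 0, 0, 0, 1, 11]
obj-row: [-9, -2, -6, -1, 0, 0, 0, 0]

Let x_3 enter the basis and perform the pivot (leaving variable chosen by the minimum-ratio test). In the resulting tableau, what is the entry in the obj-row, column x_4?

1/5

Ratio test on column x_3 — row 1: 6/5 = 6/5; row 2: 29/1 = 29; row 3: 11/4 = 11/4. Minimum is 6/5 at row 1 (s1 leaves); pivot element 5.
Divide row 1 by 5; eliminate column x_3 from the other rows.
obj-row update in column x_4: -1 − (-6)·(1/5) = 1/5.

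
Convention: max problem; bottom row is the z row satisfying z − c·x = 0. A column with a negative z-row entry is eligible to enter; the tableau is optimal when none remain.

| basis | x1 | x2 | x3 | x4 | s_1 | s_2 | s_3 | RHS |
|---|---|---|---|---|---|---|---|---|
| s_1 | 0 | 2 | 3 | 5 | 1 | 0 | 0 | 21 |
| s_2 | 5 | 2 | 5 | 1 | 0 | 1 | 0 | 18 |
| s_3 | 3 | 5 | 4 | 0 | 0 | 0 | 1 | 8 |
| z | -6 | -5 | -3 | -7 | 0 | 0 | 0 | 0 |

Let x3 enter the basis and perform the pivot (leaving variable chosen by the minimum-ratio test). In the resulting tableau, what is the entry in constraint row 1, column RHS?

Ratio test on column x3 — row 1: 21/3 = 7; row 2: 18/5 = 18/5; row 3: 8/4 = 2. Minimum is 2 at row 3 (s_3 leaves); pivot element 4.
Divide row 3 by 4; eliminate column x3 from the other rows.
Row 1 update in column RHS: 21 − 3·2 = 15.

15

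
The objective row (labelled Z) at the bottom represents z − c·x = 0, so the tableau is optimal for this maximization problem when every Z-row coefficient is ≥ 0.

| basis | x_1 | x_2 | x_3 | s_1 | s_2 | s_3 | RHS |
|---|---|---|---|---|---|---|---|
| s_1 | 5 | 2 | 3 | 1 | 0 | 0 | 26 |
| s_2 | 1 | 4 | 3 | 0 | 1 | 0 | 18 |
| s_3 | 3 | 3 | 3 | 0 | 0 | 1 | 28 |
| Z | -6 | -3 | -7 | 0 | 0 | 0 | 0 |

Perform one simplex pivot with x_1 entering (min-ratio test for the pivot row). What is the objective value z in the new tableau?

Ratio test on column x_1 — row 1: 26/5 = 26/5; row 2: 18/1 = 18; row 3: 28/3 = 28/3. Minimum is 26/5 at row 1 (s_1 leaves); pivot element 5.
Pivot on row 1; the Z-row RHS becomes 0 − (-6)·(26/5) = 156/5.

156/5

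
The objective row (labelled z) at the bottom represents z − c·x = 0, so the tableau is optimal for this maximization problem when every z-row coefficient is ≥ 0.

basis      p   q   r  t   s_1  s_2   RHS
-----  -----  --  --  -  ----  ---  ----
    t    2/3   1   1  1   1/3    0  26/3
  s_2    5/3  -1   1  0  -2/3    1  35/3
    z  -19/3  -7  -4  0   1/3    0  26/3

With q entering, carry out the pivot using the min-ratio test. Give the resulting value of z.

Ratio test on column q — row 1: (26/3)/1 = 26/3; row 2: entry -1 ≤ 0. Minimum is 26/3 at row 1 (t leaves); pivot element 1.
Pivot on row 1; the z-row RHS becomes 26/3 − (-7)·(26/3) = 208/3.

208/3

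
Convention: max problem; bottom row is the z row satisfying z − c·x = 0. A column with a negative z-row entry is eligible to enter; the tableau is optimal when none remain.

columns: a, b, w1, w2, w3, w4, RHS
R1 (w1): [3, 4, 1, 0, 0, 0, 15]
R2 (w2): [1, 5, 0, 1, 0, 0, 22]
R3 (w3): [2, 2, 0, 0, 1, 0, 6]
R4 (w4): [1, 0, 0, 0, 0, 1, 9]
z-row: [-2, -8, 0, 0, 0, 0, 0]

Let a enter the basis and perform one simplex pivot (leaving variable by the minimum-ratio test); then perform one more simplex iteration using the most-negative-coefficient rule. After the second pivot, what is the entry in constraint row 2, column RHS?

7

Ratio test on column a — row 1: 15/3 = 5; row 2: 22/1 = 22; row 3: 6/2 = 3; row 4: 9/1 = 9. Minimum is 3 at row 3 (w3 leaves); pivot element 2.
Divide row 3 by 2; eliminate column a from the other rows.
Second iteration: most negative z-row entry is -6 in column b, so b enters.
Ratio test on column b — row 1: 6/1 = 6; row 2: 19/4 = 19/4; row 3: 3/1 = 3; row 4: entry -1 ≤ 0. Minimum is 3 at row 3 (a leaves); pivot element 1.
Divide row 3 by 1; eliminate column b from the other rows.
After both pivots, the entry at constraint row 2, column RHS is 7.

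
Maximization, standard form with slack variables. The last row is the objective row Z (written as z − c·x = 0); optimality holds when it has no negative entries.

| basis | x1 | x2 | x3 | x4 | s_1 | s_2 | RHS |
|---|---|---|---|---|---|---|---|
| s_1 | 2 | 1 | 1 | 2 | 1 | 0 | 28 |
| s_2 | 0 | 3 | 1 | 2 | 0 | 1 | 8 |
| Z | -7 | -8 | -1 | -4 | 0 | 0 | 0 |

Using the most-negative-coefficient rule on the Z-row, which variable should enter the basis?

x2

Negative Z-row entries: x1: -7, x2: -8, x3: -1, x4: -4.
The most negative is -8 in column x2, so x2 enters.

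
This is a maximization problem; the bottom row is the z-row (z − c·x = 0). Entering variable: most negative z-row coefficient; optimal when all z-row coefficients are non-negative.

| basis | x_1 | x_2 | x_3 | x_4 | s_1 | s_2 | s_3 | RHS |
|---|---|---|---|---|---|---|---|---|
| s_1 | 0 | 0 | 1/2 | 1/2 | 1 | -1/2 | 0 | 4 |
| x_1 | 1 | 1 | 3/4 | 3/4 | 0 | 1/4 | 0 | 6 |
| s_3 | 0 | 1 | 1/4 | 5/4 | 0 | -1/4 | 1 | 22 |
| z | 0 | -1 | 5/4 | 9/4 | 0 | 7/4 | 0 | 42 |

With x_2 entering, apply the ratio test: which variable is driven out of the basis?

x_1

Column x_2 entries and ratios — s_1: 0 ≤ 0, skip; x_1: 6/1 = 6; s_3: 22/1 = 22.
Smallest ratio is 6 in the row of x_1, so x_1 leaves.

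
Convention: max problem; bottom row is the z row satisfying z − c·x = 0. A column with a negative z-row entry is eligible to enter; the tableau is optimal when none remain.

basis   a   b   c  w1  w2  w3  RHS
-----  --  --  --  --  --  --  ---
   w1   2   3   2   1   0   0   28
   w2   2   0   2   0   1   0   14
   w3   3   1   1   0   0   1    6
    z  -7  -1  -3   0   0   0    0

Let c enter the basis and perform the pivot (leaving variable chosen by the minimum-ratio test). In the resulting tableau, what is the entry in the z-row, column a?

2

Ratio test on column c — row 1: 28/2 = 14; row 2: 14/2 = 7; row 3: 6/1 = 6. Minimum is 6 at row 3 (w3 leaves); pivot element 1.
Divide row 3 by 1; eliminate column c from the other rows.
z-row update in column a: -7 − (-3)·3 = 2.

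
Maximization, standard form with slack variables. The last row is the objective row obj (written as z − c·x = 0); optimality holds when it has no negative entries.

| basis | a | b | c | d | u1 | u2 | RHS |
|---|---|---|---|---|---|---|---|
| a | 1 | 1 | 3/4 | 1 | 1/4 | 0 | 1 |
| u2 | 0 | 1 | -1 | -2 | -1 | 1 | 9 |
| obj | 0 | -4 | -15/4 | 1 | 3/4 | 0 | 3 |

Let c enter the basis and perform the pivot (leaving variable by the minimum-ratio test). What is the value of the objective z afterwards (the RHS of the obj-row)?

8

Ratio test on column c — row 1: 1/(3/4) = 4/3; row 2: entry -1 ≤ 0. Minimum is 4/3 at row 1 (a leaves); pivot element 3/4.
Pivot on row 1; the obj-row RHS becomes 3 − (-15/4)·(4/3) = 8.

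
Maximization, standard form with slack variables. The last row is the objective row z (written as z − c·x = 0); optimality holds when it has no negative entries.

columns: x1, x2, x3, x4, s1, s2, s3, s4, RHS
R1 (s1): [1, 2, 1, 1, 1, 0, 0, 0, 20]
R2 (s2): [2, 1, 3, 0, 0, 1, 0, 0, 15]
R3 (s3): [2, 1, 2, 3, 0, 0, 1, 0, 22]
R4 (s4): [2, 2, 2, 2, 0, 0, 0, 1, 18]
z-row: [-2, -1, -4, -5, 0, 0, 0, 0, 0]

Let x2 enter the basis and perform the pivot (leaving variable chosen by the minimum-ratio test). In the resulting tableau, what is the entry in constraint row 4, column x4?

1

Ratio test on column x2 — row 1: 20/2 = 10; row 2: 15/1 = 15; row 3: 22/1 = 22; row 4: 18/2 = 9. Minimum is 9 at row 4 (s4 leaves); pivot element 2.
Divide row 4 by 2; eliminate column x2 from the other rows.
In the new row 4, the x4 entry is the old entry divided by the pivot: 2/2 = 1.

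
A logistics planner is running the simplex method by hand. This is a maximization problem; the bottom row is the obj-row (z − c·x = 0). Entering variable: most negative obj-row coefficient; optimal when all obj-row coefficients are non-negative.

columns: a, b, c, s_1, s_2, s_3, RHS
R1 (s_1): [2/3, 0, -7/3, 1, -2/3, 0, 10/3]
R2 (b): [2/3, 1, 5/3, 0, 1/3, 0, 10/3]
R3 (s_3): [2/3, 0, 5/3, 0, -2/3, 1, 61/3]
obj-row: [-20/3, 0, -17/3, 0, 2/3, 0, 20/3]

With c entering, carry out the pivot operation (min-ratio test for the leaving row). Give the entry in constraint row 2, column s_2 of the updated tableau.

1/5

Ratio test on column c — row 1: entry -7/3 ≤ 0; row 2: (10/3)/(5/3) = 2; row 3: (61/3)/(5/3) = 61/5. Minimum is 2 at row 2 (b leaves); pivot element 5/3.
Divide row 2 by 5/3; eliminate column c from the other rows.
In the new row 2, the s_2 entry is the old entry divided by the pivot: (1/3)/(5/3) = 1/5.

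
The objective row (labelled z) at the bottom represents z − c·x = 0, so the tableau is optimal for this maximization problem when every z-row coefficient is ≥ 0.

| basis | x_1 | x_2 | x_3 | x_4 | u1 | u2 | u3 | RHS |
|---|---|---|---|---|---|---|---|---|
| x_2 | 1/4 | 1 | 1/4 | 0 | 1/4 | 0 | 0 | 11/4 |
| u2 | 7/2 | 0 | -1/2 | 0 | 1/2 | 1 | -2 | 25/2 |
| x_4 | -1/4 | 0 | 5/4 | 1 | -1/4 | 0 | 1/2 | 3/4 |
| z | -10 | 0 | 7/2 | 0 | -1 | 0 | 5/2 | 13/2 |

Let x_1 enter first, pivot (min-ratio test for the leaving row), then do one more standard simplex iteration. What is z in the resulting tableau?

57

Ratio test on column x_1 — row 1: (11/4)/(1/4) = 11; row 2: (25/2)/(7/2) = 25/7; row 3: entry -1/4 ≤ 0. Minimum is 25/7 at row 2 (u2 leaves); pivot element 7/2.
Pivot on row 2; the z-row RHS becomes 13/2 − (-10)·(25/7) = 591/14.
Next entering variable (most negative z-row entry -45/14): u3.
Ratio test on column u3 — row 1: (13/7)/(1/7) = 13; row 2: entry -4/7 ≤ 0; row 3: (23/14)/(5/14) = 23/5. Minimum is 23/5 at row 3 (x_4 leaves); pivot element 5/14.
After the second pivot the z-row RHS is 591/14 − (-45/14)·(23/5) = 57.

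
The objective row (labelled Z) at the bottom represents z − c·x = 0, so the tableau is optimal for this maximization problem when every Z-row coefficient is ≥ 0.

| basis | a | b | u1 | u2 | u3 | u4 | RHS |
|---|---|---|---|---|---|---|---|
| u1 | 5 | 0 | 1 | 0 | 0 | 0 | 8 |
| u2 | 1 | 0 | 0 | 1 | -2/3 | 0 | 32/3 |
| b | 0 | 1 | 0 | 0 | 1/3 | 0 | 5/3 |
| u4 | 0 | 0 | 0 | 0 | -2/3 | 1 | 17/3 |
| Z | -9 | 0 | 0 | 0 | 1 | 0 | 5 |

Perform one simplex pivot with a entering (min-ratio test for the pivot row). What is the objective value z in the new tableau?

Ratio test on column a — row 1: 8/5 = 8/5; row 2: (32/3)/1 = 32/3; row 3: entry 0 ≤ 0; row 4: entry 0 ≤ 0. Minimum is 8/5 at row 1 (u1 leaves); pivot element 5.
Pivot on row 1; the Z-row RHS becomes 5 − (-9)·(8/5) = 97/5.

97/5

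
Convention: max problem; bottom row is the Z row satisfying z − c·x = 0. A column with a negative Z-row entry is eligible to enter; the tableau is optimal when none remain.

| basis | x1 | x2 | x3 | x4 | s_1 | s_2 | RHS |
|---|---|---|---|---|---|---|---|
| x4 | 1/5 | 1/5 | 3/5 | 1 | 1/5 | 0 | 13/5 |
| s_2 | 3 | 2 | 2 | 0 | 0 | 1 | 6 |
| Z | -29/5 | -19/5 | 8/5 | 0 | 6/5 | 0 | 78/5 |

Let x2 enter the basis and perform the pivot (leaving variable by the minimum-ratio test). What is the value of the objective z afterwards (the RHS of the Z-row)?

27

Ratio test on column x2 — row 1: (13/5)/(1/5) = 13; row 2: 6/2 = 3. Minimum is 3 at row 2 (s_2 leaves); pivot element 2.
Pivot on row 2; the Z-row RHS becomes 78/5 − (-19/5)·3 = 27.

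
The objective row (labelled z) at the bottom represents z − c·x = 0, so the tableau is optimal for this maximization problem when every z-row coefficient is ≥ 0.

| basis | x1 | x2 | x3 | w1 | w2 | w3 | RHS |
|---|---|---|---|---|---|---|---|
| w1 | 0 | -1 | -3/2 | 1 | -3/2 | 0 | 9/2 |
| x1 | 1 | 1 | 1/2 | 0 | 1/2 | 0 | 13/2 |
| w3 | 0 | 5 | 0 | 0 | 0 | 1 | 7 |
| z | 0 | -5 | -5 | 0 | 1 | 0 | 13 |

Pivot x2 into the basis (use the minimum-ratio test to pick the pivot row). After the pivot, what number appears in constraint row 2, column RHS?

Ratio test on column x2 — row 1: entry -1 ≤ 0; row 2: (13/2)/1 = 13/2; row 3: 7/5 = 7/5. Minimum is 7/5 at row 3 (w3 leaves); pivot element 5.
Divide row 3 by 5; eliminate column x2 from the other rows.
Row 2 update in column RHS: 13/2 − 1·(7/5) = 51/10.

51/10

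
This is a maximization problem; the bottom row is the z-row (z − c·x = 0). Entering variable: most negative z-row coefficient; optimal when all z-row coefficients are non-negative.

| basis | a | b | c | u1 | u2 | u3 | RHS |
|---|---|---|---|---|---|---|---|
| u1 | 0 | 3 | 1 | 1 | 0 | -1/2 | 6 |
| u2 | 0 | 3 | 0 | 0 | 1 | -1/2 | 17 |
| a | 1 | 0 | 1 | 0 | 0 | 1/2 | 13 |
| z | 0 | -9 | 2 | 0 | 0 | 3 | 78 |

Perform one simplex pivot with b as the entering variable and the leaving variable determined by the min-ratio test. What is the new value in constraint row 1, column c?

1/3

Ratio test on column b — row 1: 6/3 = 2; row 2: 17/3 = 17/3; row 3: entry 0 ≤ 0. Minimum is 2 at row 1 (u1 leaves); pivot element 3.
Divide row 1 by 3; eliminate column b from the other rows.
In the new row 1, the c entry is the old entry divided by the pivot: 1/3 = 1/3.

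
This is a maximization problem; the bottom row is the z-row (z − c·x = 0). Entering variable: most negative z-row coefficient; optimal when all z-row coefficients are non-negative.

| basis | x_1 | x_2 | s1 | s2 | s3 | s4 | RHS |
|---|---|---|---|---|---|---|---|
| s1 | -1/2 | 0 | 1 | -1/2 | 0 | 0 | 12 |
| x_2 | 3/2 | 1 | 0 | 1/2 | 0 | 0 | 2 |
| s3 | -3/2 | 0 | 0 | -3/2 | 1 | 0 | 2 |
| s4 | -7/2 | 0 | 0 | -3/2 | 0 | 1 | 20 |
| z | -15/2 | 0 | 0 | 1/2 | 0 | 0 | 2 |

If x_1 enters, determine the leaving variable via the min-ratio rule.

x_2

Column x_1 entries and ratios — s1: -1/2 ≤ 0, skip; x_2: 2/(3/2) = 4/3; s3: -3/2 ≤ 0, skip; s4: -7/2 ≤ 0, skip.
Smallest ratio is 4/3 in the row of x_2, so x_2 leaves.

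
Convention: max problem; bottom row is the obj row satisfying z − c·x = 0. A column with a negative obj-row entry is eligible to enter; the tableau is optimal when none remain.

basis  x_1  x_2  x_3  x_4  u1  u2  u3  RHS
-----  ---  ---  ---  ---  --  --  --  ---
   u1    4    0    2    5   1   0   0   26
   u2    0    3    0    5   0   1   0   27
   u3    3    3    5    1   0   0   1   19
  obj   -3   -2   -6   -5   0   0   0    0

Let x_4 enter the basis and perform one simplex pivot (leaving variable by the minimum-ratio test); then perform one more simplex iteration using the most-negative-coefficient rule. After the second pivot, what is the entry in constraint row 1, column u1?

Ratio test on column x_4 — row 1: 26/5 = 26/5; row 2: 27/5 = 27/5; row 3: 19/1 = 19. Minimum is 26/5 at row 1 (u1 leaves); pivot element 5.
Divide row 1 by 5; eliminate column x_4 from the other rows.
Second iteration: most negative obj-row entry is -4 in column x_3, so x_3 enters.
Ratio test on column x_3 — row 1: (26/5)/(2/5) = 13; row 2: entry -2 ≤ 0; row 3: (69/5)/(23/5) = 3. Minimum is 3 at row 3 (u3 leaves); pivot element 23/5.
Divide row 3 by 23/5; eliminate column x_3 from the other rows.
After both pivots, the entry at constraint row 1, column u1 is 5/23.

5/23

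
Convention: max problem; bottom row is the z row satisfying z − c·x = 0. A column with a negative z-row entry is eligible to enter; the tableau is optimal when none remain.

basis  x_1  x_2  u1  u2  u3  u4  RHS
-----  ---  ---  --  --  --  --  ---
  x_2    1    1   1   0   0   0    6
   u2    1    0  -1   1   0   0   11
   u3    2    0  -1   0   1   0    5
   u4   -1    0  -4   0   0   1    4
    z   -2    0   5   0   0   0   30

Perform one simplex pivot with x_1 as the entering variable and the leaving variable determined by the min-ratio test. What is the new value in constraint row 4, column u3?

1/2

Ratio test on column x_1 — row 1: 6/1 = 6; row 2: 11/1 = 11; row 3: 5/2 = 5/2; row 4: entry -1 ≤ 0. Minimum is 5/2 at row 3 (u3 leaves); pivot element 2.
Divide row 3 by 2; eliminate column x_1 from the other rows.
Row 4 update in column u3: 0 − (-1)·(1/2) = 1/2.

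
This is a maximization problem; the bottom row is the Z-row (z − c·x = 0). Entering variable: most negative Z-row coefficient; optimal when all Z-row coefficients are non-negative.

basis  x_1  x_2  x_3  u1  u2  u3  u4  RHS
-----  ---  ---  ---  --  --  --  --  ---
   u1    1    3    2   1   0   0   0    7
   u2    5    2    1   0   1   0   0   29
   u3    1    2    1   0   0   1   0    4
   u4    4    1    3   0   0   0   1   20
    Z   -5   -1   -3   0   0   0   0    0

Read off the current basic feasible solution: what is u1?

u1 is basic (row 1); its value is the RHS of that row, 7.

7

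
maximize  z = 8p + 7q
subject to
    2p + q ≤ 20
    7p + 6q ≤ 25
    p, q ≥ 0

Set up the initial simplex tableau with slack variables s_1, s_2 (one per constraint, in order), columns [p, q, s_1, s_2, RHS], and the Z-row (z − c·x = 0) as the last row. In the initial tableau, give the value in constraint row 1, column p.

Constraint 1 has coefficient 2 on p.

2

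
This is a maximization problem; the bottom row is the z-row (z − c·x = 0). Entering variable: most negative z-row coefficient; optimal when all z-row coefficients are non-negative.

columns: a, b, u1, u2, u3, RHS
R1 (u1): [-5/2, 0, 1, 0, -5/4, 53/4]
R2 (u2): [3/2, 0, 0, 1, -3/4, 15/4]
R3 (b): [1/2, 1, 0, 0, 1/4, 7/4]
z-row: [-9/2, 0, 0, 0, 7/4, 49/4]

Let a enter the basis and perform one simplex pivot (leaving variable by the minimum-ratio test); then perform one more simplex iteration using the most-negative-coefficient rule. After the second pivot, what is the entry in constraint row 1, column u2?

Ratio test on column a — row 1: entry -5/2 ≤ 0; row 2: (15/4)/(3/2) = 5/2; row 3: (7/4)/(1/2) = 7/2. Minimum is 5/2 at row 2 (u2 leaves); pivot element 3/2.
Divide row 2 by 3/2; eliminate column a from the other rows.
Second iteration: most negative z-row entry is -1/2 in column u3, so u3 enters.
Ratio test on column u3 — row 1: entry -5/2 ≤ 0; row 2: entry -1/2 ≤ 0; row 3: (1/2)/(1/2) = 1. Minimum is 1 at row 3 (b leaves); pivot element 1/2.
Divide row 3 by 1/2; eliminate column u3 from the other rows.
After both pivots, the entry at constraint row 1, column u2 is 0.

0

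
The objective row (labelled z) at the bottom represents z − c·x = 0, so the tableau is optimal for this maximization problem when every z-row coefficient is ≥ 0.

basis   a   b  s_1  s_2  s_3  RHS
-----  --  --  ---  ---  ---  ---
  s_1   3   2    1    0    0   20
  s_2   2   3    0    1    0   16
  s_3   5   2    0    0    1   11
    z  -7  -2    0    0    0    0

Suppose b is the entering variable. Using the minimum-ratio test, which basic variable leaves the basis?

Column b entries and ratios — s_1: 20/2 = 10; s_2: 16/3 = 16/3; s_3: 11/2 = 11/2.
Smallest ratio is 16/3 in the row of s_2, so s_2 leaves.

s_2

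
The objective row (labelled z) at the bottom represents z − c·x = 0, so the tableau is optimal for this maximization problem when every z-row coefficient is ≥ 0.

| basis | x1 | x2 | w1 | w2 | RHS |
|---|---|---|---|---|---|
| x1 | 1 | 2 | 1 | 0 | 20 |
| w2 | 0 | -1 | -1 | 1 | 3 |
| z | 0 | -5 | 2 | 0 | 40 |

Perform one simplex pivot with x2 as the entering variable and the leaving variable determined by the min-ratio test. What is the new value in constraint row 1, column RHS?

10

Ratio test on column x2 — row 1: 20/2 = 10; row 2: entry -1 ≤ 0. Minimum is 10 at row 1 (x1 leaves); pivot element 2.
Divide row 1 by 2; eliminate column x2 from the other rows.
In the new row 1, the RHS entry is the old entry divided by the pivot: 20/2 = 10.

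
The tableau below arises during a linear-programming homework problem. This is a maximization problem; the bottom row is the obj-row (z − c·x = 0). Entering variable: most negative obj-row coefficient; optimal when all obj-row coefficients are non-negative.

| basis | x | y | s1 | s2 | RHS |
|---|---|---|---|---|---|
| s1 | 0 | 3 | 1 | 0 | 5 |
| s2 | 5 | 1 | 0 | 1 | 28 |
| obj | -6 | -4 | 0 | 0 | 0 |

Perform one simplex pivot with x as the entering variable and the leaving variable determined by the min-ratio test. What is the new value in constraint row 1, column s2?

0

Ratio test on column x — row 1: entry 0 ≤ 0; row 2: 28/5 = 28/5. Minimum is 28/5 at row 2 (s2 leaves); pivot element 5.
Divide row 2 by 5; eliminate column x from the other rows.
Row 1 update in column s2: 0 − 0·(1/5) = 0.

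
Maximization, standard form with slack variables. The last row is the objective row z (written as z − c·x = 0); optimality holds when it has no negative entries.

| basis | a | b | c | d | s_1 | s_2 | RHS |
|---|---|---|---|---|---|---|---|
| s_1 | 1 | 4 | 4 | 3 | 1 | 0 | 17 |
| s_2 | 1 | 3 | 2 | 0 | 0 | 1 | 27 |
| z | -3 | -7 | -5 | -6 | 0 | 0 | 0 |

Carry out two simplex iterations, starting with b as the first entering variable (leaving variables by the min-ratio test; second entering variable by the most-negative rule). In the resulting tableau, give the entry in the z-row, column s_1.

Ratio test on column b — row 1: 17/4 = 17/4; row 2: 27/3 = 9. Minimum is 17/4 at row 1 (s_1 leaves); pivot element 4.
Divide row 1 by 4; eliminate column b from the other rows.
Second iteration: most negative z-row entry is -5/4 in column a, so a enters.
Ratio test on column a — row 1: (17/4)/(1/4) = 17; row 2: (57/4)/(1/4) = 57. Minimum is 17 at row 1 (b leaves); pivot element 1/4.
Divide row 1 by 1/4; eliminate column a from the other rows.
After both pivots, the entry at the z-row, column s_1 is 3.

3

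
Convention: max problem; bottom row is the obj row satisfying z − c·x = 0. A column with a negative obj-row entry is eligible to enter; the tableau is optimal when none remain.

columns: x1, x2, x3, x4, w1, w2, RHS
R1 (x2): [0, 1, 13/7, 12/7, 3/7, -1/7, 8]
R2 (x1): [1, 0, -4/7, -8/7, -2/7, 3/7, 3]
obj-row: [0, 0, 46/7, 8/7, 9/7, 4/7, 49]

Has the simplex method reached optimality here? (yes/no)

Every obj-row coefficient is ≥ 0, so the tableau is optimal.

yes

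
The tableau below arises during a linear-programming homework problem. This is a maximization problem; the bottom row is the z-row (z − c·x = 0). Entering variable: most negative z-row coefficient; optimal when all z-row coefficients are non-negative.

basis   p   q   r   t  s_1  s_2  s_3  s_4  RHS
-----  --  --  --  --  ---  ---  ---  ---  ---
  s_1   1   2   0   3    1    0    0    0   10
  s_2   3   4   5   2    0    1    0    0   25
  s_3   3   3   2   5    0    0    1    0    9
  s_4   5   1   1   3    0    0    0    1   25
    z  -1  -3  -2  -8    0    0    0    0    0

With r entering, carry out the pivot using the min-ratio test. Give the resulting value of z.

9

Ratio test on column r — row 1: entry 0 ≤ 0; row 2: 25/5 = 5; row 3: 9/2 = 9/2; row 4: 25/1 = 25. Minimum is 9/2 at row 3 (s_3 leaves); pivot element 2.
Pivot on row 3; the z-row RHS becomes 0 − (-2)·(9/2) = 9.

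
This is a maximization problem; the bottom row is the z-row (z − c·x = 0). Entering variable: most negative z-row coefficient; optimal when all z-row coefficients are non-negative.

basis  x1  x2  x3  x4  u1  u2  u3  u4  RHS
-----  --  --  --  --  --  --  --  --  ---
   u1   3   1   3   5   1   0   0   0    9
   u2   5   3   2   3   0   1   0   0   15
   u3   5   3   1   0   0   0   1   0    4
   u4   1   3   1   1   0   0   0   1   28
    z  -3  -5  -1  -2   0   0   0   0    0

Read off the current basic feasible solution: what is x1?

0

x1 is not in the basis, so in the current basic feasible solution x1 = 0.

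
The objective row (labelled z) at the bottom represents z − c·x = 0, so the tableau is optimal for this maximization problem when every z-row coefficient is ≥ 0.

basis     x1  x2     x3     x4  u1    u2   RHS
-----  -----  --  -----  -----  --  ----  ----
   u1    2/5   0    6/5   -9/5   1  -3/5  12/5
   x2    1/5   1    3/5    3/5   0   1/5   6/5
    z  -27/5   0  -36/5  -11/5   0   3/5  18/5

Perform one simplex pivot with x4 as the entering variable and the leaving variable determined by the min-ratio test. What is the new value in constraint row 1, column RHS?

Ratio test on column x4 — row 1: entry -9/5 ≤ 0; row 2: (6/5)/(3/5) = 2. Minimum is 2 at row 2 (x2 leaves); pivot element 3/5.
Divide row 2 by 3/5; eliminate column x4 from the other rows.
Row 1 update in column RHS: 12/5 − (-9/5)·2 = 6.

6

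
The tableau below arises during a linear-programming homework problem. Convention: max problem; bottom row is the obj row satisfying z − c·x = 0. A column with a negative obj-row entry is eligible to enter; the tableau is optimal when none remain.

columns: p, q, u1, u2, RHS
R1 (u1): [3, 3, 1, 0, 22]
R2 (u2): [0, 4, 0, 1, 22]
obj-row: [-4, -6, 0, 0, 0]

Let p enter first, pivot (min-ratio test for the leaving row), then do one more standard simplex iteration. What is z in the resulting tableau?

121/3

Ratio test on column p — row 1: 22/3 = 22/3; row 2: entry 0 ≤ 0. Minimum is 22/3 at row 1 (u1 leaves); pivot element 3.
Pivot on row 1; the obj-row RHS becomes 0 − (-4)·(22/3) = 88/3.
Next entering variable (most negative obj-row entry -2): q.
Ratio test on column q — row 1: (22/3)/1 = 22/3; row 2: 22/4 = 11/2. Minimum is 11/2 at row 2 (u2 leaves); pivot element 4.
After the second pivot the obj-row RHS is 88/3 − (-2)·(11/2) = 121/3.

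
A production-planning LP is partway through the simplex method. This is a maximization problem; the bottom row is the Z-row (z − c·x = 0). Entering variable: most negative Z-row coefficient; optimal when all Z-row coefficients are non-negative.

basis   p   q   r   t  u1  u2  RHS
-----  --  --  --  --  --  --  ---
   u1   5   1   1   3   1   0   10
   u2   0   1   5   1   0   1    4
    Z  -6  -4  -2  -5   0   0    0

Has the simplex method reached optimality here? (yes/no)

The Z-row has a negative entry -6 in column p, so it is not optimal.

no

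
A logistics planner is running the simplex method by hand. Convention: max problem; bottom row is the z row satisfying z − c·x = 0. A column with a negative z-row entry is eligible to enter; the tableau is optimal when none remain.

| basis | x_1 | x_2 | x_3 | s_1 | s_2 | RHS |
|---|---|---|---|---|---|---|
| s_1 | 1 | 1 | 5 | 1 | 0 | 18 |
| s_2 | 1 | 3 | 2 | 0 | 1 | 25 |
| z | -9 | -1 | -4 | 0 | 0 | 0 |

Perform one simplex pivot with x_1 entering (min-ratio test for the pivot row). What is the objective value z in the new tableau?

Ratio test on column x_1 — row 1: 18/1 = 18; row 2: 25/1 = 25. Minimum is 18 at row 1 (s_1 leaves); pivot element 1.
Pivot on row 1; the z-row RHS becomes 0 − (-9)·18 = 162.

162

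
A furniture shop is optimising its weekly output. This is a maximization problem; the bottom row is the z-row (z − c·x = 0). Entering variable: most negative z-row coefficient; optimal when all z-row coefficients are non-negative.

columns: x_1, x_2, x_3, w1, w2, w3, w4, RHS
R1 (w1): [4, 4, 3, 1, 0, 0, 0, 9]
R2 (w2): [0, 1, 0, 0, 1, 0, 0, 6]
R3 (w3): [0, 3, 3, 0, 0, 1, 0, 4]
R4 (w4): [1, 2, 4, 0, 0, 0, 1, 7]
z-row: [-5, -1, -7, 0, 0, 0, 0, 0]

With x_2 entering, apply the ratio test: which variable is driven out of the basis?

w3

Column x_2 entries and ratios — w1: 9/4 = 9/4; w2: 6/1 = 6; w3: 4/3 = 4/3; w4: 7/2 = 7/2.
Smallest ratio is 4/3 in the row of w3, so w3 leaves.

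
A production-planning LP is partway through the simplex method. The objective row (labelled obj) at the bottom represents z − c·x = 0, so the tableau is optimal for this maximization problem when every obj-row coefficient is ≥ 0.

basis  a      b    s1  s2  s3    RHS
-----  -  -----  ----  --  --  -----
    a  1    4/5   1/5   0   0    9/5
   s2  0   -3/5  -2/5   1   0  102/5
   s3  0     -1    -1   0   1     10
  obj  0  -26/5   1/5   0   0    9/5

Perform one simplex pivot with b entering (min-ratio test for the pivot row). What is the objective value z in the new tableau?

Ratio test on column b — row 1: (9/5)/(4/5) = 9/4; row 2: entry -3/5 ≤ 0; row 3: entry -1 ≤ 0. Minimum is 9/4 at row 1 (a leaves); pivot element 4/5.
Pivot on row 1; the obj-row RHS becomes 9/5 − (-26/5)·(9/4) = 27/2.

27/2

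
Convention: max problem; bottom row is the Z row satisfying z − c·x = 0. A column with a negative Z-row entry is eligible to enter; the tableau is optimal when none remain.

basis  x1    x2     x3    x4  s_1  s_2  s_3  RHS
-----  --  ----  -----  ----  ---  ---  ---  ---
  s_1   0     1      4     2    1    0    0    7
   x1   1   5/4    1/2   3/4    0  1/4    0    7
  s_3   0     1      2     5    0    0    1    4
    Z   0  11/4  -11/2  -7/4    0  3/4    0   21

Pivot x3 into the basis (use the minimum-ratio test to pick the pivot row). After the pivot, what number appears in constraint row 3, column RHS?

1/2

Ratio test on column x3 — row 1: 7/4 = 7/4; row 2: 7/(1/2) = 14; row 3: 4/2 = 2. Minimum is 7/4 at row 1 (s_1 leaves); pivot element 4.
Divide row 1 by 4; eliminate column x3 from the other rows.
Row 3 update in column RHS: 4 − 2·(7/4) = 1/2.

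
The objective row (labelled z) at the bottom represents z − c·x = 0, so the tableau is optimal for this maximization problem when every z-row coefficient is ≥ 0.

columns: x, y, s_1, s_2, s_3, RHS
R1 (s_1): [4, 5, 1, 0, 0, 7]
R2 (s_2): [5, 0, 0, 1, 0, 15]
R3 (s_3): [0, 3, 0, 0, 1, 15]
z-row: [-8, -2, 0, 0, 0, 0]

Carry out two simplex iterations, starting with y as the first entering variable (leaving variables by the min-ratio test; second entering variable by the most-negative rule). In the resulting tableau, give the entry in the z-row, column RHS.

14

Ratio test on column y — row 1: 7/5 = 7/5; row 2: entry 0 ≤ 0; row 3: 15/3 = 5. Minimum is 7/5 at row 1 (s_1 leaves); pivot element 5.
Divide row 1 by 5; eliminate column y from the other rows.
Second iteration: most negative z-row entry is -32/5 in column x, so x enters.
Ratio test on column x — row 1: (7/5)/(4/5) = 7/4; row 2: 15/5 = 3; row 3: entry -12/5 ≤ 0. Minimum is 7/4 at row 1 (y leaves); pivot element 4/5.
Divide row 1 by 4/5; eliminate column x from the other rows.
After both pivots, the entry at the z-row, column RHS is 14.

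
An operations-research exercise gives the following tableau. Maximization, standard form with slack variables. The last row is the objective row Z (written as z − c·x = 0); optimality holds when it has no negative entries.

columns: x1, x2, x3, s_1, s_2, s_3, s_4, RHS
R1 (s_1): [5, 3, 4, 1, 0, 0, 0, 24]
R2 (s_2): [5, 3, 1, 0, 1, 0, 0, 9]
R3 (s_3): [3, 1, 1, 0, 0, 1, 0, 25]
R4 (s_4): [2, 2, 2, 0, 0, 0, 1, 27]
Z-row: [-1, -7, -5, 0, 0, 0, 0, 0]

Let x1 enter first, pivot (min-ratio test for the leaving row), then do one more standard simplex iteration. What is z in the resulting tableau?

Ratio test on column x1 — row 1: 24/5 = 24/5; row 2: 9/5 = 9/5; row 3: 25/3 = 25/3; row 4: 27/2 = 27/2. Minimum is 9/5 at row 2 (s_2 leaves); pivot element 5.
Pivot on row 2; the Z-row RHS becomes 0 − (-1)·(9/5) = 9/5.
Next entering variable (most negative Z-row entry -32/5): x2.
Ratio test on column x2 — row 1: entry 0 ≤ 0; row 2: (9/5)/(3/5) = 3; row 3: entry -4/5 ≤ 0; row 4: (117/5)/(4/5) = 117/4. Minimum is 3 at row 2 (x1 leaves); pivot element 3/5.
After the second pivot the Z-row RHS is 9/5 − (-32/5)·3 = 21.

21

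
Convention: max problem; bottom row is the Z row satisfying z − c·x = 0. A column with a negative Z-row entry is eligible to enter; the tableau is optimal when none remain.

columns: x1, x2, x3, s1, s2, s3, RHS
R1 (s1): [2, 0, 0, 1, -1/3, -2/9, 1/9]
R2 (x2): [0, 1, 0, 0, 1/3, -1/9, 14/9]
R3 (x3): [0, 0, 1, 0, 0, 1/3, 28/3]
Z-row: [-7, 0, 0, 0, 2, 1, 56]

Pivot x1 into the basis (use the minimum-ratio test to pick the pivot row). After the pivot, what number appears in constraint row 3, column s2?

Ratio test on column x1 — row 1: (1/9)/2 = 1/18; row 2: entry 0 ≤ 0; row 3: entry 0 ≤ 0. Minimum is 1/18 at row 1 (s1 leaves); pivot element 2.
Divide row 1 by 2; eliminate column x1 from the other rows.
Row 3 update in column s2: 0 − 0·(-1/6) = 0.

0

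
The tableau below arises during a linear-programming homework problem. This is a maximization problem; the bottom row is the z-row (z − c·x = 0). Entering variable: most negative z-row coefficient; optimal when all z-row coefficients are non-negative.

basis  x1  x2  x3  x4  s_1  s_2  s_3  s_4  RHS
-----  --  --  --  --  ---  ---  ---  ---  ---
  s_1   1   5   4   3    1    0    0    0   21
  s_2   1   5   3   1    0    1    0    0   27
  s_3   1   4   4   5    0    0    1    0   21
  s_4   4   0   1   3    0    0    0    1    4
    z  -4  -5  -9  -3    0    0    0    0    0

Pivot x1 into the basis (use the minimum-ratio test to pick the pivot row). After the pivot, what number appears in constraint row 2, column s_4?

-1/4

Ratio test on column x1 — row 1: 21/1 = 21; row 2: 27/1 = 27; row 3: 21/1 = 21; row 4: 4/4 = 1. Minimum is 1 at row 4 (s_4 leaves); pivot element 4.
Divide row 4 by 4; eliminate column x1 from the other rows.
Row 2 update in column s_4: 0 − 1·(1/4) = -1/4.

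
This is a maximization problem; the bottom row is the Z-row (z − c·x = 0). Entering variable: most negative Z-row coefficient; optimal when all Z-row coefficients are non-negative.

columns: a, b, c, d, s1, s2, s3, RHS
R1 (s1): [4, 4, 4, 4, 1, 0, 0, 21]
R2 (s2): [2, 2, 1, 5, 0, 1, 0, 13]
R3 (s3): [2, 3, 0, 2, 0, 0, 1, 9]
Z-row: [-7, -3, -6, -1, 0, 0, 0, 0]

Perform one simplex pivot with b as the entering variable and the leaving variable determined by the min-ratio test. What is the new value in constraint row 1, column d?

4/3

Ratio test on column b — row 1: 21/4 = 21/4; row 2: 13/2 = 13/2; row 3: 9/3 = 3. Minimum is 3 at row 3 (s3 leaves); pivot element 3.
Divide row 3 by 3; eliminate column b from the other rows.
Row 1 update in column d: 4 − 4·(2/3) = 4/3.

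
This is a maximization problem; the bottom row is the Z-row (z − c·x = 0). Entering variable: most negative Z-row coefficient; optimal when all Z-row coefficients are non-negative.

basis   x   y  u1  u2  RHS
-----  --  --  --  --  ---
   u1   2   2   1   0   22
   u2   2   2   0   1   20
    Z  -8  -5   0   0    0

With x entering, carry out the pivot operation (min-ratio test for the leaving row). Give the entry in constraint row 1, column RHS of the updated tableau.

Ratio test on column x — row 1: 22/2 = 11; row 2: 20/2 = 10. Minimum is 10 at row 2 (u2 leaves); pivot element 2.
Divide row 2 by 2; eliminate column x from the other rows.
Row 1 update in column RHS: 22 − 2·10 = 2.

2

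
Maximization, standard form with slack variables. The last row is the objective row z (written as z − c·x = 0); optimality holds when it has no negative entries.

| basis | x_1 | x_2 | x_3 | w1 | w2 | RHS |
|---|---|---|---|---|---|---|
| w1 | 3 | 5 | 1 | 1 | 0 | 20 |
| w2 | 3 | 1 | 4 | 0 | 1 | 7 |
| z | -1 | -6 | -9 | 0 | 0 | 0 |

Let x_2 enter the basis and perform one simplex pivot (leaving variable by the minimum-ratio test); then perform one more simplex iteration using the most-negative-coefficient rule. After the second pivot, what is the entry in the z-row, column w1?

15/19

Ratio test on column x_2 — row 1: 20/5 = 4; row 2: 7/1 = 7. Minimum is 4 at row 1 (w1 leaves); pivot element 5.
Divide row 1 by 5; eliminate column x_2 from the other rows.
Second iteration: most negative z-row entry is -39/5 in column x_3, so x_3 enters.
Ratio test on column x_3 — row 1: 4/(1/5) = 20; row 2: 3/(19/5) = 15/19. Minimum is 15/19 at row 2 (w2 leaves); pivot element 19/5.
Divide row 2 by 19/5; eliminate column x_3 from the other rows.
After both pivots, the entry at the z-row, column w1 is 15/19.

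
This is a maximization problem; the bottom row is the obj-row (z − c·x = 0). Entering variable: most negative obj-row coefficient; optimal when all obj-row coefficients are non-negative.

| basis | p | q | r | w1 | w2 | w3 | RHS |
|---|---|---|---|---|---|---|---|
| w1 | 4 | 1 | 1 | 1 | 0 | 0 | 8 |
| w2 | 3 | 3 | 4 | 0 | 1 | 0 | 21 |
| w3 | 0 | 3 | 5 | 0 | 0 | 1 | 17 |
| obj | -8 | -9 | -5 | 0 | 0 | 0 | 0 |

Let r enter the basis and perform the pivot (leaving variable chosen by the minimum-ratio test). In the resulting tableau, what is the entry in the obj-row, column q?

Ratio test on column r — row 1: 8/1 = 8; row 2: 21/4 = 21/4; row 3: 17/5 = 17/5. Minimum is 17/5 at row 3 (w3 leaves); pivot element 5.
Divide row 3 by 5; eliminate column r from the other rows.
obj-row update in column q: -9 − (-5)·(3/5) = -6.

-6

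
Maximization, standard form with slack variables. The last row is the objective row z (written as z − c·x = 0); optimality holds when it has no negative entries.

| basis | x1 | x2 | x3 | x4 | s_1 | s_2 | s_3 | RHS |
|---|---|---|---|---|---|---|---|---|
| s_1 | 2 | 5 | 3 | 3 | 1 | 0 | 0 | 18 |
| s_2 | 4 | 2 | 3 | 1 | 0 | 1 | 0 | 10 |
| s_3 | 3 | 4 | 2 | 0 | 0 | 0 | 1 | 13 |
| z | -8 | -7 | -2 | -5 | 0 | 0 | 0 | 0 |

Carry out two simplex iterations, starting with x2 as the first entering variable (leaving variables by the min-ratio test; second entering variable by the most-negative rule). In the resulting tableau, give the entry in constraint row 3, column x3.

1/2

Ratio test on column x2 — row 1: 18/5 = 18/5; row 2: 10/2 = 5; row 3: 13/4 = 13/4. Minimum is 13/4 at row 3 (s_3 leaves); pivot element 4.
Divide row 3 by 4; eliminate column x2 from the other rows.
Second iteration: most negative z-row entry is -5 in column x4, so x4 enters.
Ratio test on column x4 — row 1: (7/4)/3 = 7/12; row 2: (7/2)/1 = 7/2; row 3: entry 0 ≤ 0. Minimum is 7/12 at row 1 (s_1 leaves); pivot element 3.
Divide row 1 by 3; eliminate column x4 from the other rows.
After both pivots, the entry at constraint row 3, column x3 is 1/2.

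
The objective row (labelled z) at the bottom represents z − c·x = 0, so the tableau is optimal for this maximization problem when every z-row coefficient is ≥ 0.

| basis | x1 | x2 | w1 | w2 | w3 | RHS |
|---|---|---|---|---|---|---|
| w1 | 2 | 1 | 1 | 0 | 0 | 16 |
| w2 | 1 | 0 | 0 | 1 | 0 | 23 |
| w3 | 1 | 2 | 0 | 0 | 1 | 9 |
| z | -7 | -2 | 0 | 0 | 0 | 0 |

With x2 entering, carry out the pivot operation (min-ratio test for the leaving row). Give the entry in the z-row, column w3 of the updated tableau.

1

Ratio test on column x2 — row 1: 16/1 = 16; row 2: entry 0 ≤ 0; row 3: 9/2 = 9/2. Minimum is 9/2 at row 3 (w3 leaves); pivot element 2.
Divide row 3 by 2; eliminate column x2 from the other rows.
z-row update in column w3: 0 − (-2)·(1/2) = 1.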